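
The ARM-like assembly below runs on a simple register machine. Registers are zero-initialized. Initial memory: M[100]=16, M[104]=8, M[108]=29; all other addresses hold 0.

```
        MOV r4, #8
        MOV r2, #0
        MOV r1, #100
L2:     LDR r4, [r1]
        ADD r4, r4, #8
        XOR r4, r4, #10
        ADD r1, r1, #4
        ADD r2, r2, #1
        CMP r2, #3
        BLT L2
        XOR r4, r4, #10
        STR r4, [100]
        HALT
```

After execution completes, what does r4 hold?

37

MOV r4, #8 → r4=8
MOV r2, #0 → r2=0
MOV r1, #100 → r1=100
LDR r4, [r1] → r4=M[100]=16
ADD r4, r4, #8 → r4=16+8=24
XOR r4, r4, #10 → r4=24^10=18
ADD r1, r1, #4 → r1=100+4=104
ADD r2, r2, #1 → r2=0+1=1
CMP r2, #3  (cmp 1,3)
BLT L2: taken
LDR r4, [r1] → r4=M[104]=8
ADD r4, r4, #8 → r4=8+8=16
XOR r4, r4, #10 → r4=16^10=26
ADD r1, r1, #4 → r1=104+4=108
ADD r2, r2, #1 → r2=1+1=2
CMP r2, #3  (cmp 2,3)
BLT L2: taken
LDR r4, [r1] → r4=M[108]=29
ADD r4, r4, #8 → r4=29+8=37
XOR r4, r4, #10 → r4=37^10=47
ADD r1, r1, #4 → r1=108+4=112
ADD r2, r2, #1 → r2=2+1=3
CMP r2, #3  (cmp 3,3)
BLT L2: not taken
XOR r4, r4, #10 → r4=47^10=37
STR r4, [100] → M[100]=37
halt.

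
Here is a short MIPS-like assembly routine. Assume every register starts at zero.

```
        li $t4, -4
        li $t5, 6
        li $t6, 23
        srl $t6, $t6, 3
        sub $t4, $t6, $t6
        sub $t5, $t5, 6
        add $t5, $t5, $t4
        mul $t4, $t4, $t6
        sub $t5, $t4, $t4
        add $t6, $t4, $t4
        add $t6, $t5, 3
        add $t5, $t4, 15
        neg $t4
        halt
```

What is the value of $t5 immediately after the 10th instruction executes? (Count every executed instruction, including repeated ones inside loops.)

0

li $t4, -4 → $t4=-4
li $t5, 6 → $t5=6
li $t6, 23 → $t6=23
srl $t6, $t6, 3 → $t6=23>>3=2
sub $t4, $t6, $t6 → $t4=2-2=0
sub $t5, $t5, 6 → $t5=6-6=0
add $t5, $t5, $t4 → $t5=0+0=0
mul $t4, $t4, $t6 → $t4=0*2=0
sub $t5, $t4, $t4 → $t5=0-0=0
add $t6, $t4, $t4 → $t6=0+0=0
After step 10: $t5 = 0.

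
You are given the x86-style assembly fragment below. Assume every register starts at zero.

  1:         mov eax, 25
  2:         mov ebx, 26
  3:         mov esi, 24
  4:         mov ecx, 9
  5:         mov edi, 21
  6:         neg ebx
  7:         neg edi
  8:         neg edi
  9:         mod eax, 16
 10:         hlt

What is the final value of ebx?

after mov eax, 25: eax=25
after mov ebx, 26: ebx=26
after mov esi, 24: esi=24
after mov ecx, 9: ecx=9
after mov edi, 21: edi=21
after neg ebx: ebx=-(26)=-26
after neg edi: edi=-(21)=-21
after neg edi: edi=-(-21)=21
after mod eax, 16: eax=25%16=9
halt.

-26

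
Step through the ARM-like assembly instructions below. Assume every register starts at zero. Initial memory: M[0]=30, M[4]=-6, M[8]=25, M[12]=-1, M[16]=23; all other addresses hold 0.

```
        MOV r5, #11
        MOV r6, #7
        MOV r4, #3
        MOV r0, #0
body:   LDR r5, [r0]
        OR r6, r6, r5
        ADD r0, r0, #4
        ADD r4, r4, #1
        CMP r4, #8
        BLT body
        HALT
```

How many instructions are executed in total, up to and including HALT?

35

r5=11
r6=7
r4=3
r0=0
r5=M[0]=30
r6=7|30=31
r0=0+4=4
r4=3+1=4
CMP r4, #8  (cmp 4,8)
BLT body: taken
r5=M[4]=-6
r6=31|(-6)=-1
r0=4+4=8
r4=4+1=5
CMP r4, #8  (cmp 5,8)
BLT body: taken
r5=M[8]=25
r6=(-1)|25=-1
r0=8+4=12
r4=5+1=6
CMP r4, #8  (cmp 6,8)
BLT body: taken
r5=M[12]=-1
r6=(-1)|(-1)=-1
r0=12+4=16
r4=6+1=7
CMP r4, #8  (cmp 7,8)
BLT body: taken
r5=M[16]=23
r6=(-1)|23=-1
r0=16+4=20
r4=7+1=8
CMP r4, #8  (cmp 8,8)
BLT body: not taken
halt.
Total executed instructions: 35.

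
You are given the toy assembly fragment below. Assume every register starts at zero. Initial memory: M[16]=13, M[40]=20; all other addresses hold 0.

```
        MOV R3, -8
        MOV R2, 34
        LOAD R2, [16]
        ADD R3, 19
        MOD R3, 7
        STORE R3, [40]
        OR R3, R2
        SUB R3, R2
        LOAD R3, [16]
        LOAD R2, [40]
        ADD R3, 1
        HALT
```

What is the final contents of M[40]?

4

R3=-8
R2=34
R2=M[16]=13
R3=(-8)+19=11
R3=11%7=4
STORE R3, [40] → M[40]=4
R3=4|13=13
R3=13-13=0
R3=M[16]=13
R2=M[40]=4
R3=13+1=14
halt.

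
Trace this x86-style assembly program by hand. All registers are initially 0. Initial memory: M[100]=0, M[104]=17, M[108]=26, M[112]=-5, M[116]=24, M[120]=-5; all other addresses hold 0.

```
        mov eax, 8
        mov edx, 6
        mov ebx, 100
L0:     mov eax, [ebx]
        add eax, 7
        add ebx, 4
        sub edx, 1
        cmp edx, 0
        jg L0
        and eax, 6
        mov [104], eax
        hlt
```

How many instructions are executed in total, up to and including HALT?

42

mov eax, 8 → eax=8
mov edx, 6 → edx=6
mov ebx, 100 → ebx=100
mov eax, [ebx] → eax=M[100]=0
add eax, 7 → eax=0+7=7
add ebx, 4 → ebx=100+4=104
sub edx, 1 → edx=6-1=5
cmp edx, 0  (cmp 5,0)
jg L0: taken
mov eax, [ebx] → eax=M[104]=17
add eax, 7 → eax=17+7=24
add ebx, 4 → ebx=104+4=108
sub edx, 1 → edx=5-1=4
cmp edx, 0  (cmp 4,0)
jg L0: taken
mov eax, [ebx] → eax=M[108]=26
add eax, 7 → eax=26+7=33
add ebx, 4 → ebx=108+4=112
sub edx, 1 → edx=4-1=3
cmp edx, 0  (cmp 3,0)
jg L0: taken
mov eax, [ebx] → eax=M[112]=-5
add eax, 7 → eax=(-5)+7=2
add ebx, 4 → ebx=112+4=116
sub edx, 1 → edx=3-1=2
cmp edx, 0  (cmp 2,0)
jg L0: taken
mov eax, [ebx] → eax=M[116]=24
add eax, 7 → eax=24+7=31
add ebx, 4 → ebx=116+4=120
sub edx, 1 → edx=2-1=1
cmp edx, 0  (cmp 1,0)
jg L0: taken
mov eax, [ebx] → eax=M[120]=-5
add eax, 7 → eax=(-5)+7=2
add ebx, 4 → ebx=120+4=124
sub edx, 1 → edx=1-1=0
cmp edx, 0  (cmp 0,0)
jg L0: not taken
and eax, 6 → eax=2&6=2
mov [104], eax → M[104]=2
halt.
Total executed instructions: 42.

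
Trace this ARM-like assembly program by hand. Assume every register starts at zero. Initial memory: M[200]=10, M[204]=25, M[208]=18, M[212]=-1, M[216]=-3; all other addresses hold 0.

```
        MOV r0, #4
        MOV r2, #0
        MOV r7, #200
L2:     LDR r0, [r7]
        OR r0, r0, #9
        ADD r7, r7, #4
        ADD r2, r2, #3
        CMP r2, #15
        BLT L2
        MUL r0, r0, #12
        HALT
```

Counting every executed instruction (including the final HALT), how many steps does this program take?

35

after MOV r0, #4: r0=4
after MOV r2, #0: r2=0
after MOV r7, #200: r7=200
after LDR r0, [r7]: r0=M[200]=10
after OR r0, r0, #9: r0=10|9=11
after ADD r7, r7, #4: r7=200+4=204
after ADD r2, r2, #3: r2=0+3=3
CMP r2, #15  (cmp 3,15)
BLT L2: taken
after LDR r0, [r7]: r0=M[204]=25
after OR r0, r0, #9: r0=25|9=25
after ADD r7, r7, #4: r7=204+4=208
after ADD r2, r2, #3: r2=3+3=6
CMP r2, #15  (cmp 6,15)
BLT L2: taken
after LDR r0, [r7]: r0=M[208]=18
after OR r0, r0, #9: r0=18|9=27
after ADD r7, r7, #4: r7=208+4=212
after ADD r2, r2, #3: r2=6+3=9
CMP r2, #15  (cmp 9,15)
BLT L2: taken
after LDR r0, [r7]: r0=M[212]=-1
after OR r0, r0, #9: r0=(-1)|9=-1
after ADD r7, r7, #4: r7=212+4=216
after ADD r2, r2, #3: r2=9+3=12
CMP r2, #15  (cmp 12,15)
BLT L2: taken
after LDR r0, [r7]: r0=M[216]=-3
after OR r0, r0, #9: r0=(-3)|9=-3
after ADD r7, r7, #4: r7=216+4=220
after ADD r2, r2, #3: r2=12+3=15
CMP r2, #15  (cmp 15,15)
BLT L2: not taken
after MUL r0, r0, #12: r0=(-3)*12=-36
halt.
Total executed instructions: 35.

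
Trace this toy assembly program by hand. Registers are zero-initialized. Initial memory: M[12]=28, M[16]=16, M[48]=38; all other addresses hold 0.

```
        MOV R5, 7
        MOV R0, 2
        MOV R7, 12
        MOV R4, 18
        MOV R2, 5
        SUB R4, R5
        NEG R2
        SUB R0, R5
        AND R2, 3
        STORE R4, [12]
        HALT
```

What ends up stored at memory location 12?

R5=7
R0=2
R7=12
R4=18
R2=5
R4=18-7=11
R2=-(5)=-5
R0=2-7=-5
R2=(-5)&3=3
STORE R4, [12] → M[12]=11
halt.

11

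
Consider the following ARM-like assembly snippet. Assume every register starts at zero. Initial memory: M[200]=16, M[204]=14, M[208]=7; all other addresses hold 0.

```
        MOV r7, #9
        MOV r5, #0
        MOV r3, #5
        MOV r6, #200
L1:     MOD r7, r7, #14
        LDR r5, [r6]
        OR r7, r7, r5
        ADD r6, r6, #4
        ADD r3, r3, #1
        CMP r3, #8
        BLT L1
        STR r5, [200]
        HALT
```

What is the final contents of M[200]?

7

MOV r7, #9 → r7=9
MOV r5, #0 → r5=0
MOV r3, #5 → r3=5
MOV r6, #200 → r6=200
MOD r7, r7, #14 → r7=9%14=9
LDR r5, [r6] → r5=M[200]=16
OR r7, r7, r5 → r7=9|16=25
ADD r6, r6, #4 → r6=200+4=204
ADD r3, r3, #1 → r3=5+1=6
CMP r3, #8  (cmp 6,8)
BLT L1: taken
MOD r7, r7, #14 → r7=25%14=11
LDR r5, [r6] → r5=M[204]=14
OR r7, r7, r5 → r7=11|14=15
ADD r6, r6, #4 → r6=204+4=208
ADD r3, r3, #1 → r3=6+1=7
CMP r3, #8  (cmp 7,8)
BLT L1: taken
MOD r7, r7, #14 → r7=15%14=1
LDR r5, [r6] → r5=M[208]=7
OR r7, r7, r5 → r7=1|7=7
ADD r6, r6, #4 → r6=208+4=212
ADD r3, r3, #1 → r3=7+1=8
CMP r3, #8  (cmp 8,8)
BLT L1: not taken
STR r5, [200] → M[200]=7
halt.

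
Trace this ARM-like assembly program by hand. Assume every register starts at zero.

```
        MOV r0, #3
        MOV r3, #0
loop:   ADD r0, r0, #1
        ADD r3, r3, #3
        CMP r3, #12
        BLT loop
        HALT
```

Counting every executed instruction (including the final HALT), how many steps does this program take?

after MOV r0, #3: r0=3
after MOV r3, #0: r3=0
after ADD r0, r0, #1: r0=3+1=4
after ADD r3, r3, #3: r3=0+3=3
CMP r3, #12  (cmp 3,12)
BLT loop: taken
after ADD r0, r0, #1: r0=4+1=5
after ADD r3, r3, #3: r3=3+3=6
CMP r3, #12  (cmp 6,12)
BLT loop: taken
after ADD r0, r0, #1: r0=5+1=6
after ADD r3, r3, #3: r3=6+3=9
CMP r3, #12  (cmp 9,12)
BLT loop: taken
after ADD r0, r0, #1: r0=6+1=7
after ADD r3, r3, #3: r3=9+3=12
CMP r3, #12  (cmp 12,12)
BLT loop: not taken
halt.
Total executed instructions: 19.

19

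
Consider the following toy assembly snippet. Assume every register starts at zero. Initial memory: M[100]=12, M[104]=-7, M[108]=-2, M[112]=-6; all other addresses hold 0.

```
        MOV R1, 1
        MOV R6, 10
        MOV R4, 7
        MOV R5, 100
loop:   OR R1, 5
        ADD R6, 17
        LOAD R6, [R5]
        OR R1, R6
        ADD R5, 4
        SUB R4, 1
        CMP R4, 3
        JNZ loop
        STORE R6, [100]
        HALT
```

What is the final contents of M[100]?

MOV R1, 1 → R1=1
MOV R6, 10 → R6=10
MOV R4, 7 → R4=7
MOV R5, 100 → R5=100
OR R1, 5 → R1=1|5=5
ADD R6, 17 → R6=10+17=27
LOAD R6, [R5] → R6=M[100]=12
OR R1, R6 → R1=5|12=13
ADD R5, 4 → R5=100+4=104
SUB R4, 1 → R4=7-1=6
CMP R4, 3  (cmp 6,3)
JNZ loop: taken
OR R1, 5 → R1=13|5=13
ADD R6, 17 → R6=12+17=29
LOAD R6, [R5] → R6=M[104]=-7
OR R1, R6 → R1=13|(-7)=-3
ADD R5, 4 → R5=104+4=108
SUB R4, 1 → R4=6-1=5
CMP R4, 3  (cmp 5,3)
JNZ loop: taken
OR R1, 5 → R1=(-3)|5=-3
ADD R6, 17 → R6=(-7)+17=10
LOAD R6, [R5] → R6=M[108]=-2
OR R1, R6 → R1=(-3)|(-2)=-1
ADD R5, 4 → R5=108+4=112
SUB R4, 1 → R4=5-1=4
CMP R4, 3  (cmp 4,3)
JNZ loop: taken
OR R1, 5 → R1=(-1)|5=-1
ADD R6, 17 → R6=(-2)+17=15
LOAD R6, [R5] → R6=M[112]=-6
OR R1, R6 → R1=(-1)|(-6)=-1
ADD R5, 4 → R5=112+4=116
SUB R4, 1 → R4=4-1=3
CMP R4, 3  (cmp 3,3)
JNZ loop: not taken
STORE R6, [100] → M[100]=-6
halt.

-6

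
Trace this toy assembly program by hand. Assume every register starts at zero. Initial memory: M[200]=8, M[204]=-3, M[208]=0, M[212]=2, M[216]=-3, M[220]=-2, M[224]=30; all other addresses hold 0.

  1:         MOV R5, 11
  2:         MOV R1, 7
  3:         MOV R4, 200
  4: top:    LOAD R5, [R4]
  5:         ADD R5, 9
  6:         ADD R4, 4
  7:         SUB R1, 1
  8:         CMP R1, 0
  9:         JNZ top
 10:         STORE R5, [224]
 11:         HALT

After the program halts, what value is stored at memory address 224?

39

after MOV R5, 11: R5=11
after MOV R1, 7: R1=7
after MOV R4, 200: R4=200
after LOAD R5, [R4]: R5=M[200]=8
after ADD R5, 9: R5=8+9=17
after ADD R4, 4: R4=200+4=204
after SUB R1, 1: R1=7-1=6
CMP R1, 0  (cmp 6,0)
JNZ top: taken
after LOAD R5, [R4]: R5=M[204]=-3
after ADD R5, 9: R5=(-3)+9=6
after ADD R4, 4: R4=204+4=208
after SUB R1, 1: R1=6-1=5
CMP R1, 0  (cmp 5,0)
JNZ top: taken
after LOAD R5, [R4]: R5=M[208]=0
after ADD R5, 9: R5=0+9=9
after ADD R4, 4: R4=208+4=212
after SUB R1, 1: R1=5-1=4
CMP R1, 0  (cmp 4,0)
JNZ top: taken
after LOAD R5, [R4]: R5=M[212]=2
after ADD R5, 9: R5=2+9=11
after ADD R4, 4: R4=212+4=216
after SUB R1, 1: R1=4-1=3
CMP R1, 0  (cmp 3,0)
JNZ top: taken
after LOAD R5, [R4]: R5=M[216]=-3
after ADD R5, 9: R5=(-3)+9=6
after ADD R4, 4: R4=216+4=220
after SUB R1, 1: R1=3-1=2
CMP R1, 0  (cmp 2,0)
JNZ top: taken
after LOAD R5, [R4]: R5=M[220]=-2
after ADD R5, 9: R5=(-2)+9=7
after ADD R4, 4: R4=220+4=224
after SUB R1, 1: R1=2-1=1
CMP R1, 0  (cmp 1,0)
JNZ top: taken
after LOAD R5, [R4]: R5=M[224]=30
after ADD R5, 9: R5=30+9=39
after ADD R4, 4: R4=224+4=228
after SUB R1, 1: R1=1-1=0
CMP R1, 0  (cmp 0,0)
JNZ top: not taken
STORE R5, [224] → M[224]=39
halt.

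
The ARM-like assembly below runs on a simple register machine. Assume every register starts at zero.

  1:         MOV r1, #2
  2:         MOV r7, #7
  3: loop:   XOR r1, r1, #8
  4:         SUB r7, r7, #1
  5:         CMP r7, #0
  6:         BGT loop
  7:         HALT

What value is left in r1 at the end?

10

MOV r1, #2 → r1=2
MOV r7, #7 → r7=7
XOR r1, r1, #8 → r1=2^8=10
SUB r7, r7, #1 → r7=7-1=6
CMP r7, #0  (cmp 6,0)
BGT loop: taken
XOR r1, r1, #8 → r1=10^8=2
SUB r7, r7, #1 → r7=6-1=5
CMP r7, #0  (cmp 5,0)
BGT loop: taken
XOR r1, r1, #8 → r1=2^8=10
SUB r7, r7, #1 → r7=5-1=4
CMP r7, #0  (cmp 4,0)
BGT loop: taken
XOR r1, r1, #8 → r1=10^8=2
SUB r7, r7, #1 → r7=4-1=3
CMP r7, #0  (cmp 3,0)
BGT loop: taken
XOR r1, r1, #8 → r1=2^8=10
SUB r7, r7, #1 → r7=3-1=2
CMP r7, #0  (cmp 2,0)
BGT loop: taken
XOR r1, r1, #8 → r1=10^8=2
SUB r7, r7, #1 → r7=2-1=1
CMP r7, #0  (cmp 1,0)
BGT loop: taken
XOR r1, r1, #8 → r1=2^8=10
SUB r7, r7, #1 → r7=1-1=0
CMP r7, #0  (cmp 0,0)
BGT loop: not taken
halt.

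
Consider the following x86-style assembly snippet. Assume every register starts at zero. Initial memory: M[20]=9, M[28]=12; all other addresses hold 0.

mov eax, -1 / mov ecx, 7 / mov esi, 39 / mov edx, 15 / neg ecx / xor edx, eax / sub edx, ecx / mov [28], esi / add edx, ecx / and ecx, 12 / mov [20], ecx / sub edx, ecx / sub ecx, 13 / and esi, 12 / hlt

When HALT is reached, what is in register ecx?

mov eax, -1 → eax=-1
mov ecx, 7 → ecx=7
mov esi, 39 → esi=39
mov edx, 15 → edx=15
neg ecx → ecx=-(7)=-7
xor edx, eax → edx=15^(-1)=-16
sub edx, ecx → edx=(-16)-(-7)=-9
mov [28], esi → M[28]=39
add edx, ecx → edx=(-9)+(-7)=-16
and ecx, 12 → ecx=(-7)&12=8
mov [20], ecx → M[20]=8
sub edx, ecx → edx=(-16)-8=-24
sub ecx, 13 → ecx=8-13=-5
and esi, 12 → esi=39&12=4
halt.

-5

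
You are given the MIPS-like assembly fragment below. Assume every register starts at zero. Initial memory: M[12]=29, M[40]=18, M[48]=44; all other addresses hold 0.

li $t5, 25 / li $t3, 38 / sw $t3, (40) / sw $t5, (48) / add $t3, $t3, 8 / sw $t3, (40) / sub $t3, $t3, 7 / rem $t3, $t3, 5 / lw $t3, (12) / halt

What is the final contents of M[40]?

$t5=25
$t3=38
sw $t3, (40) → M[40]=38
sw $t5, (48) → M[48]=25
$t3=38+8=46
sw $t3, (40) → M[40]=46
$t3=46-7=39
$t3=39%5=4
$t3=M[12]=29
halt.

46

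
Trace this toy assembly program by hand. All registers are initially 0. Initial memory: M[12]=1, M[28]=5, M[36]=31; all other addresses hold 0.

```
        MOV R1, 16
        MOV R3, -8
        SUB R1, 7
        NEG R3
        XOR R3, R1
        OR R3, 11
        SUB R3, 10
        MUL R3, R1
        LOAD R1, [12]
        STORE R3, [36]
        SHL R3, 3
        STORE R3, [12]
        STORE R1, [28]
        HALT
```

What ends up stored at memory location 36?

after MOV R1, 16: R1=16
after MOV R3, -8: R3=-8
after SUB R1, 7: R1=16-7=9
after NEG R3: R3=-(-8)=8
after XOR R3, R1: R3=8^9=1
after OR R3, 11: R3=1|11=11
after SUB R3, 10: R3=11-10=1
after MUL R3, R1: R3=1*9=9
after LOAD R1, [12]: R1=M[12]=1
STORE R3, [36] → M[36]=9
after SHL R3, 3: R3=9<<3=72
STORE R3, [12] → M[12]=72
STORE R1, [28] → M[28]=1
halt.

9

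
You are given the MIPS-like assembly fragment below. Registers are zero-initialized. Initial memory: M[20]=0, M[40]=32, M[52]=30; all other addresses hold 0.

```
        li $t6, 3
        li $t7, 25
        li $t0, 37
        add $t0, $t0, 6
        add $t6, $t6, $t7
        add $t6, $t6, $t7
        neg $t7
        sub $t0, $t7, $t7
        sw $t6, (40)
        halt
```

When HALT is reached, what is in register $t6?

li $t6, 3 → $t6=3
li $t7, 25 → $t7=25
li $t0, 37 → $t0=37
add $t0, $t0, 6 → $t0=37+6=43
add $t6, $t6, $t7 → $t6=3+25=28
add $t6, $t6, $t7 → $t6=28+25=53
neg $t7 → $t7=-(25)=-25
sub $t0, $t7, $t7 → $t0=(-25)-(-25)=0
sw $t6, (40) → M[40]=53
halt.

53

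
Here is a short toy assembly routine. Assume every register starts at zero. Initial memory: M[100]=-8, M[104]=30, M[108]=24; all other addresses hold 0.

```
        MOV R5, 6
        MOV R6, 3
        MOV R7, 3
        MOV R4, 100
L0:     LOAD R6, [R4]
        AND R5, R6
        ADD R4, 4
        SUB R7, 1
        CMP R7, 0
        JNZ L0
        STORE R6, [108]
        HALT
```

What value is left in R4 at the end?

MOV R5, 6 → R5=6
MOV R6, 3 → R6=3
MOV R7, 3 → R7=3
MOV R4, 100 → R4=100
LOAD R6, [R4] → R6=M[100]=-8
AND R5, R6 → R5=6&(-8)=0
ADD R4, 4 → R4=100+4=104
SUB R7, 1 → R7=3-1=2
CMP R7, 0  (cmp 2,0)
JNZ L0: taken
LOAD R6, [R4] → R6=M[104]=30
AND R5, R6 → R5=0&30=0
ADD R4, 4 → R4=104+4=108
SUB R7, 1 → R7=2-1=1
CMP R7, 0  (cmp 1,0)
JNZ L0: taken
LOAD R6, [R4] → R6=M[108]=24
AND R5, R6 → R5=0&24=0
ADD R4, 4 → R4=108+4=112
SUB R7, 1 → R7=1-1=0
CMP R7, 0  (cmp 0,0)
JNZ L0: not taken
STORE R6, [108] → M[108]=24
halt.

112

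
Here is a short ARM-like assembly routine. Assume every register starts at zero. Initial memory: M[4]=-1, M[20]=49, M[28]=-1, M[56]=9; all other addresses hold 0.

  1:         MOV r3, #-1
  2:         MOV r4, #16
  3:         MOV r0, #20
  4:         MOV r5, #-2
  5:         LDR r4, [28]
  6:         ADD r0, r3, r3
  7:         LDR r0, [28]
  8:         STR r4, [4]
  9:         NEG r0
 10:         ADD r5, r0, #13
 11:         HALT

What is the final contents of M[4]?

-1

MOV r3, #-1 → r3=-1
MOV r4, #16 → r4=16
MOV r0, #20 → r0=20
MOV r5, #-2 → r5=-2
LDR r4, [28] → r4=M[28]=-1
ADD r0, r3, r3 → r0=(-1)+(-1)=-2
LDR r0, [28] → r0=M[28]=-1
STR r4, [4] → M[4]=-1
NEG r0 → r0=-(-1)=1
ADD r5, r0, #13 → r5=1+13=14
halt.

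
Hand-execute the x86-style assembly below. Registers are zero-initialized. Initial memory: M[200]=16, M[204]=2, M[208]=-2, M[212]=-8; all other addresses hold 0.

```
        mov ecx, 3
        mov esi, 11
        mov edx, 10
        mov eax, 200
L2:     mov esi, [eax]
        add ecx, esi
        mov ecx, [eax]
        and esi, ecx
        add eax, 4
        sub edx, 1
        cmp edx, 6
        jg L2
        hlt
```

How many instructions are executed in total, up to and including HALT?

37

after mov ecx, 3: ecx=3
after mov esi, 11: esi=11
after mov edx, 10: edx=10
after mov eax, 200: eax=200
after mov esi, [eax]: esi=M[200]=16
after add ecx, esi: ecx=3+16=19
after mov ecx, [eax]: ecx=M[200]=16
after and esi, ecx: esi=16&16=16
after add eax, 4: eax=200+4=204
after sub edx, 1: edx=10-1=9
cmp edx, 6  (cmp 9,6)
jg L2: taken
after mov esi, [eax]: esi=M[204]=2
after add ecx, esi: ecx=16+2=18
after mov ecx, [eax]: ecx=M[204]=2
after and esi, ecx: esi=2&2=2
after add eax, 4: eax=204+4=208
after sub edx, 1: edx=9-1=8
cmp edx, 6  (cmp 8,6)
jg L2: taken
after mov esi, [eax]: esi=M[208]=-2
after add ecx, esi: ecx=2+(-2)=0
after mov ecx, [eax]: ecx=M[208]=-2
after and esi, ecx: esi=(-2)&(-2)=-2
after add eax, 4: eax=208+4=212
after sub edx, 1: edx=8-1=7
cmp edx, 6  (cmp 7,6)
jg L2: taken
after mov esi, [eax]: esi=M[212]=-8
after add ecx, esi: ecx=(-2)+(-8)=-10
after mov ecx, [eax]: ecx=M[212]=-8
after and esi, ecx: esi=(-8)&(-8)=-8
after add eax, 4: eax=212+4=216
after sub edx, 1: edx=7-1=6
cmp edx, 6  (cmp 6,6)
jg L2: not taken
halt.
Total executed instructions: 37.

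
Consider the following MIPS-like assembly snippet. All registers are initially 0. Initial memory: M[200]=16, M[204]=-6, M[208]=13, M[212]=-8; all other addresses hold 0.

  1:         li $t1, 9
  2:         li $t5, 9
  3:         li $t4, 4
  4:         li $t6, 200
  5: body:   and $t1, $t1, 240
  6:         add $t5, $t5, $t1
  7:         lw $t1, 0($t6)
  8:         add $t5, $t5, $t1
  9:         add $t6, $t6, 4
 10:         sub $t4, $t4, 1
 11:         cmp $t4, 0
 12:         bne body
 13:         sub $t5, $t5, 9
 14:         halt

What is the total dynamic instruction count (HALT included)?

li $t1, 9 → $t1=9
li $t5, 9 → $t5=9
li $t4, 4 → $t4=4
li $t6, 200 → $t6=200
and $t1, $t1, 240 → $t1=9&240=0
add $t5, $t5, $t1 → $t5=9+0=9
lw $t1, 0($t6) → $t1=M[200]=16
add $t5, $t5, $t1 → $t5=9+16=25
add $t6, $t6, 4 → $t6=200+4=204
sub $t4, $t4, 1 → $t4=4-1=3
cmp $t4, 0  (cmp 3,0)
bne body: taken
and $t1, $t1, 240 → $t1=16&240=16
add $t5, $t5, $t1 → $t5=25+16=41
lw $t1, 0($t6) → $t1=M[204]=-6
add $t5, $t5, $t1 → $t5=41+(-6)=35
add $t6, $t6, 4 → $t6=204+4=208
sub $t4, $t4, 1 → $t4=3-1=2
cmp $t4, 0  (cmp 2,0)
bne body: taken
and $t1, $t1, 240 → $t1=(-6)&240=240
add $t5, $t5, $t1 → $t5=35+240=275
lw $t1, 0($t6) → $t1=M[208]=13
add $t5, $t5, $t1 → $t5=275+13=288
add $t6, $t6, 4 → $t6=208+4=212
sub $t4, $t4, 1 → $t4=2-1=1
cmp $t4, 0  (cmp 1,0)
bne body: taken
and $t1, $t1, 240 → $t1=13&240=0
add $t5, $t5, $t1 → $t5=288+0=288
lw $t1, 0($t6) → $t1=M[212]=-8
add $t5, $t5, $t1 → $t5=288+(-8)=280
add $t6, $t6, 4 → $t6=212+4=216
sub $t4, $t4, 1 → $t4=1-1=0
cmp $t4, 0  (cmp 0,0)
bne body: not taken
sub $t5, $t5, 9 → $t5=280-9=271
halt.
Total executed instructions: 38.

38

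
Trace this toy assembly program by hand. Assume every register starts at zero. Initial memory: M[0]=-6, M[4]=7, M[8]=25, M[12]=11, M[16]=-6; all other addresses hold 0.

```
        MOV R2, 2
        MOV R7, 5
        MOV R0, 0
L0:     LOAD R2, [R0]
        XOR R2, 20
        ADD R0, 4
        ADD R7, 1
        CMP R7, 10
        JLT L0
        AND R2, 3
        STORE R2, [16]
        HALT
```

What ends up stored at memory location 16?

after MOV R2, 2: R2=2
after MOV R7, 5: R7=5
after MOV R0, 0: R0=0
after LOAD R2, [R0]: R2=M[0]=-6
after XOR R2, 20: R2=(-6)^20=-18
after ADD R0, 4: R0=0+4=4
after ADD R7, 1: R7=5+1=6
CMP R7, 10  (cmp 6,10)
JLT L0: taken
after LOAD R2, [R0]: R2=M[4]=7
after XOR R2, 20: R2=7^20=19
after ADD R0, 4: R0=4+4=8
after ADD R7, 1: R7=6+1=7
CMP R7, 10  (cmp 7,10)
JLT L0: taken
after LOAD R2, [R0]: R2=M[8]=25
after XOR R2, 20: R2=25^20=13
after ADD R0, 4: R0=8+4=12
after ADD R7, 1: R7=7+1=8
CMP R7, 10  (cmp 8,10)
JLT L0: taken
after LOAD R2, [R0]: R2=M[12]=11
after XOR R2, 20: R2=11^20=31
after ADD R0, 4: R0=12+4=16
after ADD R7, 1: R7=8+1=9
CMP R7, 10  (cmp 9,10)
JLT L0: taken
after LOAD R2, [R0]: R2=M[16]=-6
after XOR R2, 20: R2=(-6)^20=-18
after ADD R0, 4: R0=16+4=20
after ADD R7, 1: R7=9+1=10
CMP R7, 10  (cmp 10,10)
JLT L0: not taken
after AND R2, 3: R2=(-18)&3=2
STORE R2, [16] → M[16]=2
halt.

2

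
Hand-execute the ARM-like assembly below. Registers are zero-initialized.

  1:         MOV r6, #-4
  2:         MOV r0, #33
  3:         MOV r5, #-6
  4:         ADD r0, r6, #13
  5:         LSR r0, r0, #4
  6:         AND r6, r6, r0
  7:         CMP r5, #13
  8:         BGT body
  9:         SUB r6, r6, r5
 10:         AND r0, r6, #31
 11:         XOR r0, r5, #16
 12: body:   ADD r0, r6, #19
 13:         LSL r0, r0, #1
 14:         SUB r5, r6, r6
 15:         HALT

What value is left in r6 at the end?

6

r6=-4
r0=33
r5=-6
r0=(-4)+13=9
r0=9>>4=0
r6=(-4)&0=0
CMP r5, #13  (cmp -6,13)
BGT body: not taken
r6=0-(-6)=6
r0=6&31=6
r0=(-6)^16=-22
r0=6+19=25
r0=25<<1=50
r5=6-6=0
halt.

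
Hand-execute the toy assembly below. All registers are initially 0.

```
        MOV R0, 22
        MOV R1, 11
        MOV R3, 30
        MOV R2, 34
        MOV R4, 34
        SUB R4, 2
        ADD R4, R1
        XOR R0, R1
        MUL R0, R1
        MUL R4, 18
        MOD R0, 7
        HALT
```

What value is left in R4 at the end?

774

R0=22
R1=11
R3=30
R2=34
R4=34
R4=34-2=32
R4=32+11=43
R0=22^11=29
R0=29*11=319
R4=43*18=774
R0=319%7=4
halt.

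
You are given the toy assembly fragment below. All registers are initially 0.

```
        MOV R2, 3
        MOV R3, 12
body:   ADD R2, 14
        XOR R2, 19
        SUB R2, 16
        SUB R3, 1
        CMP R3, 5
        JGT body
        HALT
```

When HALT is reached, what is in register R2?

-14

MOV R2, 3 → R2=3
MOV R3, 12 → R3=12
ADD R2, 14 → R2=3+14=17
XOR R2, 19 → R2=17^19=2
SUB R2, 16 → R2=2-16=-14
SUB R3, 1 → R3=12-1=11
CMP R3, 5  (cmp 11,5)
JGT body: taken
ADD R2, 14 → R2=(-14)+14=0
XOR R2, 19 → R2=0^19=19
SUB R2, 16 → R2=19-16=3
SUB R3, 1 → R3=11-1=10
CMP R3, 5  (cmp 10,5)
JGT body: taken
ADD R2, 14 → R2=3+14=17
XOR R2, 19 → R2=17^19=2
SUB R2, 16 → R2=2-16=-14
SUB R3, 1 → R3=10-1=9
CMP R3, 5  (cmp 9,5)
JGT body: taken
ADD R2, 14 → R2=(-14)+14=0
XOR R2, 19 → R2=0^19=19
SUB R2, 16 → R2=19-16=3
SUB R3, 1 → R3=9-1=8
CMP R3, 5  (cmp 8,5)
JGT body: taken
ADD R2, 14 → R2=3+14=17
XOR R2, 19 → R2=17^19=2
SUB R2, 16 → R2=2-16=-14
SUB R3, 1 → R3=8-1=7
CMP R3, 5  (cmp 7,5)
JGT body: taken
ADD R2, 14 → R2=(-14)+14=0
XOR R2, 19 → R2=0^19=19
SUB R2, 16 → R2=19-16=3
SUB R3, 1 → R3=7-1=6
CMP R3, 5  (cmp 6,5)
JGT body: taken
ADD R2, 14 → R2=3+14=17
XOR R2, 19 → R2=17^19=2
SUB R2, 16 → R2=2-16=-14
SUB R3, 1 → R3=6-1=5
CMP R3, 5  (cmp 5,5)
JGT body: not taken
halt.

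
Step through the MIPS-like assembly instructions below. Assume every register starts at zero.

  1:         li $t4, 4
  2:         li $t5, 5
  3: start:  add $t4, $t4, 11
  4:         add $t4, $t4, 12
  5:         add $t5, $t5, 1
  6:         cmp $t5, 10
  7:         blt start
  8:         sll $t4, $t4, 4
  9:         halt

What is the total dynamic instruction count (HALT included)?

29

li $t4, 4 → $t4=4
li $t5, 5 → $t5=5
add $t4, $t4, 11 → $t4=4+11=15
add $t4, $t4, 12 → $t4=15+12=27
add $t5, $t5, 1 → $t5=5+1=6
cmp $t5, 10  (cmp 6,10)
blt start: taken
add $t4, $t4, 11 → $t4=27+11=38
add $t4, $t4, 12 → $t4=38+12=50
add $t5, $t5, 1 → $t5=6+1=7
cmp $t5, 10  (cmp 7,10)
blt start: taken
add $t4, $t4, 11 → $t4=50+11=61
add $t4, $t4, 12 → $t4=61+12=73
add $t5, $t5, 1 → $t5=7+1=8
cmp $t5, 10  (cmp 8,10)
blt start: taken
add $t4, $t4, 11 → $t4=73+11=84
add $t4, $t4, 12 → $t4=84+12=96
add $t5, $t5, 1 → $t5=8+1=9
cmp $t5, 10  (cmp 9,10)
blt start: taken
add $t4, $t4, 11 → $t4=96+11=107
add $t4, $t4, 12 → $t4=107+12=119
add $t5, $t5, 1 → $t5=9+1=10
cmp $t5, 10  (cmp 10,10)
blt start: not taken
sll $t4, $t4, 4 → $t4=119<<4=1904
halt.
Total executed instructions: 29.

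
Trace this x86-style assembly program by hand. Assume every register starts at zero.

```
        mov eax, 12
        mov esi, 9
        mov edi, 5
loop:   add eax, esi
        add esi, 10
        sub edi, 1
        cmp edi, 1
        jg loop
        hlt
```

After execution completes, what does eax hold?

after mov eax, 12: eax=12
after mov esi, 9: esi=9
after mov edi, 5: edi=5
after add eax, esi: eax=12+9=21
after add esi, 10: esi=9+10=19
after sub edi, 1: edi=5-1=4
cmp edi, 1  (cmp 4,1)
jg loop: taken
after add eax, esi: eax=21+19=40
after add esi, 10: esi=19+10=29
after sub edi, 1: edi=4-1=3
cmp edi, 1  (cmp 3,1)
jg loop: taken
after add eax, esi: eax=40+29=69
after add esi, 10: esi=29+10=39
after sub edi, 1: edi=3-1=2
cmp edi, 1  (cmp 2,1)
jg loop: taken
after add eax, esi: eax=69+39=108
after add esi, 10: esi=39+10=49
after sub edi, 1: edi=2-1=1
cmp edi, 1  (cmp 1,1)
jg loop: not taken
halt.

108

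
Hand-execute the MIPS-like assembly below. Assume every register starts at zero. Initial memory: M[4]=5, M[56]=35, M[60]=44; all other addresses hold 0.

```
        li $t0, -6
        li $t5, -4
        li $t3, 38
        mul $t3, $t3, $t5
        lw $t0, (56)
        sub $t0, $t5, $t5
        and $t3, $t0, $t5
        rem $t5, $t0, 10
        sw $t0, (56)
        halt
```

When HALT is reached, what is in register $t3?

0

li $t0, -6 → $t0=-6
li $t5, -4 → $t5=-4
li $t3, 38 → $t3=38
mul $t3, $t3, $t5 → $t3=38*(-4)=-152
lw $t0, (56) → $t0=M[56]=35
sub $t0, $t5, $t5 → $t0=(-4)-(-4)=0
and $t3, $t0, $t5 → $t3=0&(-4)=0
rem $t5, $t0, 10 → $t5=0%10=0
sw $t0, (56) → M[56]=0
halt.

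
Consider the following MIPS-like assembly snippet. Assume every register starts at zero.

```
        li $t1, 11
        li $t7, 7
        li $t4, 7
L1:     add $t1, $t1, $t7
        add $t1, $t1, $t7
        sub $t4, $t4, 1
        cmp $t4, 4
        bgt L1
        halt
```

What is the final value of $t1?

$t1=11
$t7=7
$t4=7
$t1=11+7=18
$t1=18+7=25
$t4=7-1=6
cmp $t4, 4  (cmp 6,4)
bgt L1: taken
$t1=25+7=32
$t1=32+7=39
$t4=6-1=5
cmp $t4, 4  (cmp 5,4)
bgt L1: taken
$t1=39+7=46
$t1=46+7=53
$t4=5-1=4
cmp $t4, 4  (cmp 4,4)
bgt L1: not taken
halt.

53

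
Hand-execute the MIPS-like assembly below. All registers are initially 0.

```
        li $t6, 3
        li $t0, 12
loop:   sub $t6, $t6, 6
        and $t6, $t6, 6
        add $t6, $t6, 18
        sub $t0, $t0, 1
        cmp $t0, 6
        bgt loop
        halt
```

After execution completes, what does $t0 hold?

li $t6, 3 → $t6=3
li $t0, 12 → $t0=12
sub $t6, $t6, 6 → $t6=3-6=-3
and $t6, $t6, 6 → $t6=(-3)&6=4
add $t6, $t6, 18 → $t6=4+18=22
sub $t0, $t0, 1 → $t0=12-1=11
cmp $t0, 6  (cmp 11,6)
bgt loop: taken
sub $t6, $t6, 6 → $t6=22-6=16
and $t6, $t6, 6 → $t6=16&6=0
add $t6, $t6, 18 → $t6=0+18=18
sub $t0, $t0, 1 → $t0=11-1=10
cmp $t0, 6  (cmp 10,6)
bgt loop: taken
sub $t6, $t6, 6 → $t6=18-6=12
and $t6, $t6, 6 → $t6=12&6=4
add $t6, $t6, 18 → $t6=4+18=22
sub $t0, $t0, 1 → $t0=10-1=9
cmp $t0, 6  (cmp 9,6)
bgt loop: taken
sub $t6, $t6, 6 → $t6=22-6=16
and $t6, $t6, 6 → $t6=16&6=0
add $t6, $t6, 18 → $t6=0+18=18
sub $t0, $t0, 1 → $t0=9-1=8
cmp $t0, 6  (cmp 8,6)
bgt loop: taken
sub $t6, $t6, 6 → $t6=18-6=12
and $t6, $t6, 6 → $t6=12&6=4
add $t6, $t6, 18 → $t6=4+18=22
sub $t0, $t0, 1 → $t0=8-1=7
cmp $t0, 6  (cmp 7,6)
bgt loop: taken
sub $t6, $t6, 6 → $t6=22-6=16
and $t6, $t6, 6 → $t6=16&6=0
add $t6, $t6, 18 → $t6=0+18=18
sub $t0, $t0, 1 → $t0=7-1=6
cmp $t0, 6  (cmp 6,6)
bgt loop: not taken
halt.

6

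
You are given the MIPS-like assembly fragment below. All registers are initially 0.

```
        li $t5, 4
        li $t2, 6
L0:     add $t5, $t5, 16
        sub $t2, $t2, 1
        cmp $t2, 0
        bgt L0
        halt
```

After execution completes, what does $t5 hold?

100

$t5=4
$t2=6
$t5=4+16=20
$t2=6-1=5
cmp $t2, 0  (cmp 5,0)
bgt L0: taken
$t5=20+16=36
$t2=5-1=4
cmp $t2, 0  (cmp 4,0)
bgt L0: taken
$t5=36+16=52
$t2=4-1=3
cmp $t2, 0  (cmp 3,0)
bgt L0: taken
$t5=52+16=68
$t2=3-1=2
cmp $t2, 0  (cmp 2,0)
bgt L0: taken
$t5=68+16=84
$t2=2-1=1
cmp $t2, 0  (cmp 1,0)
bgt L0: taken
$t5=84+16=100
$t2=1-1=0
cmp $t2, 0  (cmp 0,0)
bgt L0: not taken
halt.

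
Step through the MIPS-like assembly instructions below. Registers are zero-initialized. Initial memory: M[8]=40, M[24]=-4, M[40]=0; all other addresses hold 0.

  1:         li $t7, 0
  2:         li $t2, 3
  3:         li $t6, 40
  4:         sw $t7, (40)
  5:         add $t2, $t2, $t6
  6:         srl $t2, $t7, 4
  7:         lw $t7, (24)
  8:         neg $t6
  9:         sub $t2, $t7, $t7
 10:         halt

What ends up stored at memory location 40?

0

$t7=0
$t2=3
$t6=40
sw $t7, (40) → M[40]=0
$t2=3+40=43
$t2=0>>4=0
$t7=M[24]=-4
$t6=-(40)=-40
$t2=(-4)-(-4)=0
halt.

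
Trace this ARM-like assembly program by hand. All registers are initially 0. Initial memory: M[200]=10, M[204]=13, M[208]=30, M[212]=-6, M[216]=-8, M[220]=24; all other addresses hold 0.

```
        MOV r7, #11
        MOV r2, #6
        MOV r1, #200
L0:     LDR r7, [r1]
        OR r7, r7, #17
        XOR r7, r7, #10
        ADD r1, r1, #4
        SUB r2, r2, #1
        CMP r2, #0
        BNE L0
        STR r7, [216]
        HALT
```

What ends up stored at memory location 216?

19

r7=11
r2=6
r1=200
r7=M[200]=10
r7=10|17=27
r7=27^10=17
r1=200+4=204
r2=6-1=5
CMP r2, #0  (cmp 5,0)
BNE L0: taken
r7=M[204]=13
r7=13|17=29
r7=29^10=23
r1=204+4=208
r2=5-1=4
CMP r2, #0  (cmp 4,0)
BNE L0: taken
r7=M[208]=30
r7=30|17=31
r7=31^10=21
r1=208+4=212
r2=4-1=3
CMP r2, #0  (cmp 3,0)
BNE L0: taken
r7=M[212]=-6
r7=(-6)|17=-5
r7=(-5)^10=-15
r1=212+4=216
r2=3-1=2
CMP r2, #0  (cmp 2,0)
BNE L0: taken
r7=M[216]=-8
r7=(-8)|17=-7
r7=(-7)^10=-13
r1=216+4=220
r2=2-1=1
CMP r2, #0  (cmp 1,0)
BNE L0: taken
r7=M[220]=24
r7=24|17=25
r7=25^10=19
r1=220+4=224
r2=1-1=0
CMP r2, #0  (cmp 0,0)
BNE L0: not taken
STR r7, [216] → M[216]=19
halt.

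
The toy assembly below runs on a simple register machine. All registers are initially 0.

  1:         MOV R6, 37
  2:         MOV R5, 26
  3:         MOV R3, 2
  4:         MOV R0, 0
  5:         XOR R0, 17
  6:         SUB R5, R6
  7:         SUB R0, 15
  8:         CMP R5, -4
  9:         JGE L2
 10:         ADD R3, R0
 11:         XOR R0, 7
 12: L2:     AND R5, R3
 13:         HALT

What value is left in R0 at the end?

after MOV R6, 37: R6=37
after MOV R5, 26: R5=26
after MOV R3, 2: R3=2
after MOV R0, 0: R0=0
after XOR R0, 17: R0=0^17=17
after SUB R5, R6: R5=26-37=-11
after SUB R0, 15: R0=17-15=2
CMP R5, -4  (cmp -11,-4)
JGE L2: not taken
after ADD R3, R0: R3=2+2=4
after XOR R0, 7: R0=2^7=5
after AND R5, R3: R5=(-11)&4=4
halt.

5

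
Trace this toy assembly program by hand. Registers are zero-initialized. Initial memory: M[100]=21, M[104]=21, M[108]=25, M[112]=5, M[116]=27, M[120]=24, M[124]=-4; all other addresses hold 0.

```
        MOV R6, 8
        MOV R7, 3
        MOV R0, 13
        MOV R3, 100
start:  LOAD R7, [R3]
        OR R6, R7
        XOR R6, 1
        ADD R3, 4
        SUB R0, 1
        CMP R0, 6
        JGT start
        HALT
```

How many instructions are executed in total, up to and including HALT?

after MOV R6, 8: R6=8
after MOV R7, 3: R7=3
after MOV R0, 13: R0=13
after MOV R3, 100: R3=100
after LOAD R7, [R3]: R7=M[100]=21
after OR R6, R7: R6=8|21=29
after XOR R6, 1: R6=29^1=28
after ADD R3, 4: R3=100+4=104
after SUB R0, 1: R0=13-1=12
CMP R0, 6  (cmp 12,6)
JGT start: taken
after LOAD R7, [R3]: R7=M[104]=21
after OR R6, R7: R6=28|21=29
after XOR R6, 1: R6=29^1=28
after ADD R3, 4: R3=104+4=108
after SUB R0, 1: R0=12-1=11
CMP R0, 6  (cmp 11,6)
JGT start: taken
after LOAD R7, [R3]: R7=M[108]=25
after OR R6, R7: R6=28|25=29
after XOR R6, 1: R6=29^1=28
after ADD R3, 4: R3=108+4=112
after SUB R0, 1: R0=11-1=10
CMP R0, 6  (cmp 10,6)
JGT start: taken
after LOAD R7, [R3]: R7=M[112]=5
after OR R6, R7: R6=28|5=29
after XOR R6, 1: R6=29^1=28
after ADD R3, 4: R3=112+4=116
after SUB R0, 1: R0=10-1=9
CMP R0, 6  (cmp 9,6)
JGT start: taken
after LOAD R7, [R3]: R7=M[116]=27
after OR R6, R7: R6=28|27=31
after XOR R6, 1: R6=31^1=30
after ADD R3, 4: R3=116+4=120
after SUB R0, 1: R0=9-1=8
CMP R0, 6  (cmp 8,6)
JGT start: taken
after LOAD R7, [R3]: R7=M[120]=24
after OR R6, R7: R6=30|24=30
after XOR R6, 1: R6=30^1=31
after ADD R3, 4: R3=120+4=124
after SUB R0, 1: R0=8-1=7
CMP R0, 6  (cmp 7,6)
JGT start: taken
after LOAD R7, [R3]: R7=M[124]=-4
after OR R6, R7: R6=31|(-4)=-1
after XOR R6, 1: R6=(-1)^1=-2
after ADD R3, 4: R3=124+4=128
after SUB R0, 1: R0=7-1=6
CMP R0, 6  (cmp 6,6)
JGT start: not taken
halt.
Total executed instructions: 54.

54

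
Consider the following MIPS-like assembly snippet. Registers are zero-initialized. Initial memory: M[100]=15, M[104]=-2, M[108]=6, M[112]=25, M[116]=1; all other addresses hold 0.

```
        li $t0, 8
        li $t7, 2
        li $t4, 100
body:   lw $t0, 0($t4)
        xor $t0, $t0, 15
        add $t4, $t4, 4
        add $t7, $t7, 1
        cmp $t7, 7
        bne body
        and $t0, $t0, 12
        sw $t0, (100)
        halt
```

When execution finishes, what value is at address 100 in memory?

after li $t0, 8: $t0=8
after li $t7, 2: $t7=2
after li $t4, 100: $t4=100
after lw $t0, 0($t4): $t0=M[100]=15
after xor $t0, $t0, 15: $t0=15^15=0
after add $t4, $t4, 4: $t4=100+4=104
after add $t7, $t7, 1: $t7=2+1=3
cmp $t7, 7  (cmp 3,7)
bne body: taken
after lw $t0, 0($t4): $t0=M[104]=-2
after xor $t0, $t0, 15: $t0=(-2)^15=-15
after add $t4, $t4, 4: $t4=104+4=108
after add $t7, $t7, 1: $t7=3+1=4
cmp $t7, 7  (cmp 4,7)
bne body: taken
after lw $t0, 0($t4): $t0=M[108]=6
after xor $t0, $t0, 15: $t0=6^15=9
after add $t4, $t4, 4: $t4=108+4=112
after add $t7, $t7, 1: $t7=4+1=5
cmp $t7, 7  (cmp 5,7)
bne body: taken
after lw $t0, 0($t4): $t0=M[112]=25
after xor $t0, $t0, 15: $t0=25^15=22
after add $t4, $t4, 4: $t4=112+4=116
after add $t7, $t7, 1: $t7=5+1=6
cmp $t7, 7  (cmp 6,7)
bne body: taken
after lw $t0, 0($t4): $t0=M[116]=1
after xor $t0, $t0, 15: $t0=1^15=14
after add $t4, $t4, 4: $t4=116+4=120
after add $t7, $t7, 1: $t7=6+1=7
cmp $t7, 7  (cmp 7,7)
bne body: not taken
after and $t0, $t0, 12: $t0=14&12=12
sw $t0, (100) → M[100]=12
halt.

12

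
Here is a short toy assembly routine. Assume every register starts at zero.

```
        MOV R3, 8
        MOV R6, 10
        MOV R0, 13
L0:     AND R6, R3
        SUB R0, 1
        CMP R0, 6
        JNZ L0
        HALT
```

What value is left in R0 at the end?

6

after MOV R3, 8: R3=8
after MOV R6, 10: R6=10
after MOV R0, 13: R0=13
after AND R6, R3: R6=10&8=8
after SUB R0, 1: R0=13-1=12
CMP R0, 6  (cmp 12,6)
JNZ L0: taken
after AND R6, R3: R6=8&8=8
after SUB R0, 1: R0=12-1=11
CMP R0, 6  (cmp 11,6)
JNZ L0: taken
after AND R6, R3: R6=8&8=8
after SUB R0, 1: R0=11-1=10
CMP R0, 6  (cmp 10,6)
JNZ L0: taken
after AND R6, R3: R6=8&8=8
after SUB R0, 1: R0=10-1=9
CMP R0, 6  (cmp 9,6)
JNZ L0: taken
after AND R6, R3: R6=8&8=8
after SUB R0, 1: R0=9-1=8
CMP R0, 6  (cmp 8,6)
JNZ L0: taken
after AND R6, R3: R6=8&8=8
after SUB R0, 1: R0=8-1=7
CMP R0, 6  (cmp 7,6)
JNZ L0: taken
after AND R6, R3: R6=8&8=8
after SUB R0, 1: R0=7-1=6
CMP R0, 6  (cmp 6,6)
JNZ L0: not taken
halt.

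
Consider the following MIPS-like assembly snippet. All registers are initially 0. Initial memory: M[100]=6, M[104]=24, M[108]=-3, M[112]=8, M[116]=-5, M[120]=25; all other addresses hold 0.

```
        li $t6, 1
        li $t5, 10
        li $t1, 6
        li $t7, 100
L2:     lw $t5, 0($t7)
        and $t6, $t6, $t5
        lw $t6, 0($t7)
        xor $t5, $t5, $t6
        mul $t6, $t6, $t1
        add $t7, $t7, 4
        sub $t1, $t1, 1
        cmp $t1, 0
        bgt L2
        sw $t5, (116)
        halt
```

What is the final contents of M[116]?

0

li $t6, 1 → $t6=1
li $t5, 10 → $t5=10
li $t1, 6 → $t1=6
li $t7, 100 → $t7=100
lw $t5, 0($t7) → $t5=M[100]=6
and $t6, $t6, $t5 → $t6=1&6=0
lw $t6, 0($t7) → $t6=M[100]=6
xor $t5, $t5, $t6 → $t5=6^6=0
mul $t6, $t6, $t1 → $t6=6*6=36
add $t7, $t7, 4 → $t7=100+4=104
sub $t1, $t1, 1 → $t1=6-1=5
cmp $t1, 0  (cmp 5,0)
bgt L2: taken
lw $t5, 0($t7) → $t5=M[104]=24
and $t6, $t6, $t5 → $t6=36&24=0
lw $t6, 0($t7) → $t6=M[104]=24
xor $t5, $t5, $t6 → $t5=24^24=0
mul $t6, $t6, $t1 → $t6=24*5=120
add $t7, $t7, 4 → $t7=104+4=108
sub $t1, $t1, 1 → $t1=5-1=4
cmp $t1, 0  (cmp 4,0)
bgt L2: taken
lw $t5, 0($t7) → $t5=M[108]=-3
and $t6, $t6, $t5 → $t6=120&(-3)=120
lw $t6, 0($t7) → $t6=M[108]=-3
xor $t5, $t5, $t6 → $t5=(-3)^(-3)=0
mul $t6, $t6, $t1 → $t6=(-3)*4=-12
add $t7, $t7, 4 → $t7=108+4=112
sub $t1, $t1, 1 → $t1=4-1=3
cmp $t1, 0  (cmp 3,0)
bgt L2: taken
lw $t5, 0($t7) → $t5=M[112]=8
and $t6, $t6, $t5 → $t6=(-12)&8=0
lw $t6, 0($t7) → $t6=M[112]=8
xor $t5, $t5, $t6 → $t5=8^8=0
mul $t6, $t6, $t1 → $t6=8*3=24
add $t7, $t7, 4 → $t7=112+4=116
sub $t1, $t1, 1 → $t1=3-1=2
cmp $t1, 0  (cmp 2,0)
bgt L2: taken
lw $t5, 0($t7) → $t5=M[116]=-5
and $t6, $t6, $t5 → $t6=24&(-5)=24
lw $t6, 0($t7) → $t6=M[116]=-5
xor $t5, $t5, $t6 → $t5=(-5)^(-5)=0
mul $t6, $t6, $t1 → $t6=(-5)*2=-10
add $t7, $t7, 4 → $t7=116+4=120
sub $t1, $t1, 1 → $t1=2-1=1
cmp $t1, 0  (cmp 1,0)
bgt L2: taken
lw $t5, 0($t7) → $t5=M[120]=25
and $t6, $t6, $t5 → $t6=(-10)&25=16
lw $t6, 0($t7) → $t6=M[120]=25
xor $t5, $t5, $t6 → $t5=25^25=0
mul $t6, $t6, $t1 → $t6=25*1=25
add $t7, $t7, 4 → $t7=120+4=124
sub $t1, $t1, 1 → $t1=1-1=0
cmp $t1, 0  (cmp 0,0)
bgt L2: not taken
sw $t5, (116) → M[116]=0
halt.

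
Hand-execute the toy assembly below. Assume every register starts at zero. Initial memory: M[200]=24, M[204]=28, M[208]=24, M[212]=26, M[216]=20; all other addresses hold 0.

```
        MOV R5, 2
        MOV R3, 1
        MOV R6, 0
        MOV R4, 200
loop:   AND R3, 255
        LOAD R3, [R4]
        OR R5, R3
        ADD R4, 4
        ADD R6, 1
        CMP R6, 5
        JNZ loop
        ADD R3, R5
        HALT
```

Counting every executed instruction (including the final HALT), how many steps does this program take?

41

after MOV R5, 2: R5=2
after MOV R3, 1: R3=1
after MOV R6, 0: R6=0
after MOV R4, 200: R4=200
after AND R3, 255: R3=1&255=1
after LOAD R3, [R4]: R3=M[200]=24
after OR R5, R3: R5=2|24=26
after ADD R4, 4: R4=200+4=204
after ADD R6, 1: R6=0+1=1
CMP R6, 5  (cmp 1,5)
JNZ loop: taken
after AND R3, 255: R3=24&255=24
after LOAD R3, [R4]: R3=M[204]=28
after OR R5, R3: R5=26|28=30
after ADD R4, 4: R4=204+4=208
after ADD R6, 1: R6=1+1=2
CMP R6, 5  (cmp 2,5)
JNZ loop: taken
after AND R3, 255: R3=28&255=28
after LOAD R3, [R4]: R3=M[208]=24
after OR R5, R3: R5=30|24=30
after ADD R4, 4: R4=208+4=212
after ADD R6, 1: R6=2+1=3
CMP R6, 5  (cmp 3,5)
JNZ loop: taken
after AND R3, 255: R3=24&255=24
after LOAD R3, [R4]: R3=M[212]=26
after OR R5, R3: R5=30|26=30
after ADD R4, 4: R4=212+4=216
after ADD R6, 1: R6=3+1=4
CMP R6, 5  (cmp 4,5)
JNZ loop: taken
after AND R3, 255: R3=26&255=26
after LOAD R3, [R4]: R3=M[216]=20
after OR R5, R3: R5=30|20=30
after ADD R4, 4: R4=216+4=220
after ADD R6, 1: R6=4+1=5
CMP R6, 5  (cmp 5,5)
JNZ loop: not taken
after ADD R3, R5: R3=20+30=50
halt.
Total executed instructions: 41.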